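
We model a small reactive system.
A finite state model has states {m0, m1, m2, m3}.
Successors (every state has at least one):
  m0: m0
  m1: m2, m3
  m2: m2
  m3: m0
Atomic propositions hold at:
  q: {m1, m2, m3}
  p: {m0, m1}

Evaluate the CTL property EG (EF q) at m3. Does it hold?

No

EF q: least fixpoint, start Z0 = {m1, m2, m3}, add states with some successor in Z. Already a fixed point.
Sat(EF q) = {m1, m2, m3}
EG (EF q): greatest fixpoint, start Z0 = {m1, m2, m3}, keep only states in Sat with some successor in Z. Z1 = {m1, m2}; fixed.
Sat(EG (EF q)) = {m1, m2}
m3 ∉ Sat(EG (EF q)) = {m1, m2}, so the formula does not hold at m3.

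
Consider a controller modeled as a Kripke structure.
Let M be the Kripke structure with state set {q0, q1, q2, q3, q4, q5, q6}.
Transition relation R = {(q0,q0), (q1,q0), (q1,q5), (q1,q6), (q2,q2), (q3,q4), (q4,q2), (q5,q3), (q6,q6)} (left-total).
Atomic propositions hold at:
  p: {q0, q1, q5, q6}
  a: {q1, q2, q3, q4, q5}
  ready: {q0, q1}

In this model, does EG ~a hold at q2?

Sat(~a) = {q0, q6}
EG ~a: greatest fixpoint, start Z0 = {q0, q6}, keep only states in Sat with some successor in Z. Already a fixed point.
Sat(EG ~a) = {q0, q6}
q2 ∉ Sat(EG ~a) = {q0, q6}, so the formula does not hold at q2.

No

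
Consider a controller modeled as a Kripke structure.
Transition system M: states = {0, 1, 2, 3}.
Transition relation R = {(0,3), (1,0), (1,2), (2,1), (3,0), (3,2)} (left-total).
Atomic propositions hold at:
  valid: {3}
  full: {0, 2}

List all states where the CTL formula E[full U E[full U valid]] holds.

{0, 3}

E[full U valid]: least fixpoint, start Z0 = Sat(valid) = {3}, add states in Sat(full) with some successor in Z. Z1 = {0, 3}; fixed.
Sat(E[full U valid]) = {0, 3}
E[full U E[full U valid]]: least fixpoint, start Z0 = Sat(E[full U valid]) = {0, 3}, add states in Sat(full) with some successor in Z. Already a fixed point.
Sat(E[full U E[full U valid]]) = {0, 3}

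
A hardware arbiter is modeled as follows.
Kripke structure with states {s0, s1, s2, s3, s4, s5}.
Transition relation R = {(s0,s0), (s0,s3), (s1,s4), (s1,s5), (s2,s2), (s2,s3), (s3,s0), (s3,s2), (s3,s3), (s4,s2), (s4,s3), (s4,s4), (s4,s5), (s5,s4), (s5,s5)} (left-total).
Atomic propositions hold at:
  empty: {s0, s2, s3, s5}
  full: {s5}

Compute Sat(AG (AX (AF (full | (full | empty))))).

{s0, s2, s3}

Sat(full | empty) = {s0, s2, s3, s5}
Sat(full | (full | empty)) = {s0, s2, s3, s5}
AF (full | (full | empty)): least fixpoint, start Z0 = {s0, s2, s3, s5}, add states with every successor in Z. Already a fixed point.
Sat(AF (full | (full | empty))) = {s0, s2, s3, s5}
Sat(AX (AF (full | (full | empty)))) = {s : every successor in {s0, s2, s3, s5}} = {s0, s2, s3}
AG (AX (AF (full | (full | empty)))): greatest fixpoint, start Z0 = {s0, s2, s3}, keep only states in Sat with every successor in Z. Already a fixed point.
Sat(AG (AX (AF (full | (full | empty))))) = {s0, s2, s3}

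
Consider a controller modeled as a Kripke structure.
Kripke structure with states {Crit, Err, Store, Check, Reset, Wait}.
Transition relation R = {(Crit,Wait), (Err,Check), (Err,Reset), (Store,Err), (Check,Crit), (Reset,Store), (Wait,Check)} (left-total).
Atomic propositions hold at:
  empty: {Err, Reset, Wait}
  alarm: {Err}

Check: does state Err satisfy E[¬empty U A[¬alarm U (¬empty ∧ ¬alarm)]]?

No

Sat(¬empty) = {Crit, Store, Check}
Sat(¬alarm) = {Crit, Store, Check, Reset, Wait}
Sat(¬empty ∧ ¬alarm) = {Crit, Store, Check}
A[¬alarm U (¬empty ∧ ¬alarm)]: least fixpoint, start Z0 = Sat((¬empty ∧ ¬alarm)) = {Crit, Store, Check}, add states in Sat(¬alarm) with every successor in Z. Z1 = {Crit, Store, Check, Reset, Wait}; fixed.
Sat(A[¬alarm U (¬empty ∧ ¬alarm)]) = {Crit, Store, Check, Reset, Wait}
E[¬empty U A[¬alarm U (¬empty ∧ ¬alarm)]]: least fixpoint, start Z0 = Sat(A[¬alarm U (¬empty ∧ ¬alarm)]) = {Crit, Store, Check, Reset, Wait}, add states in Sat(¬empty) with some successor in Z. Already a fixed point.
Sat(E[¬empty U A[¬alarm U (¬empty ∧ ¬alarm)]]) = {Crit, Store, Check, Reset, Wait}
Err ∉ Sat(E[¬empty U A[¬alarm U (¬empty ∧ ¬alarm)]]) = {Crit, Store, Check, Reset, Wait}, so the formula does not hold at Err.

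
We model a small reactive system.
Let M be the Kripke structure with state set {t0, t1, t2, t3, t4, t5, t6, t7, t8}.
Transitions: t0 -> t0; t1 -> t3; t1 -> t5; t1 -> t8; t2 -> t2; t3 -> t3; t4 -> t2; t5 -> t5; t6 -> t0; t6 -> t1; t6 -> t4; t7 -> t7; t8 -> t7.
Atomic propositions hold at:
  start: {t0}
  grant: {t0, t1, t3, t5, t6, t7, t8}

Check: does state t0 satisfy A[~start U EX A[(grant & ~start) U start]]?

Sat(~start) = {t1, t2, t3, t4, t5, t6, t7, t8}
Sat(grant & ~start) = {t1, t3, t5, t6, t7, t8}
A[(grant & ~start) U start]: least fixpoint, start Z0 = Sat(start) = {t0}, add states in Sat(grant & ~start) with every successor in Z. Already a fixed point.
Sat(A[(grant & ~start) U start]) = {t0}
Sat(EX A[(grant & ~start) U start]) = {s : some successor in {t0}} = {t0, t6}
A[~start U EX A[(grant & ~start) U start]]: least fixpoint, start Z0 = Sat(EX A[(grant & ~start) U start]) = {t0, t6}, add states in Sat(~start) with every successor in Z. Already a fixed point.
Sat(A[~start U EX A[(grant & ~start) U start]]) = {t0, t6}
t0 ∈ Sat(A[~start U EX A[(grant & ~start) U start]]) = {t0, t6}, so the formula holds at t0.

Yes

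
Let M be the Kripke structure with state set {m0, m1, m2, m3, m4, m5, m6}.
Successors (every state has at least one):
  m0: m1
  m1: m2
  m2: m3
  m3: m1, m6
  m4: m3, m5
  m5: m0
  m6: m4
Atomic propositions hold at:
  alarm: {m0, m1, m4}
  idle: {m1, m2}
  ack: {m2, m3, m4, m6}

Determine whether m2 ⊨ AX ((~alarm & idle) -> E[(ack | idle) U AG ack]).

Sat(~alarm) = {m2, m3, m5, m6}
Sat(~alarm & idle) = {m2}
Sat(ack | idle) = {m1, m2, m3, m4, m6}
AG ack: greatest fixpoint, start Z0 = {m2, m3, m4, m6}, keep only states in Sat with every successor in Z. Z1 = {m2, m6}; Z2 = ∅; fixed.
Sat(AG ack) = ∅
E[(ack | idle) U AG ack]: least fixpoint, start Z0 = Sat(AG ack) = ∅, add states in Sat(ack | idle) with some successor in Z. Already a fixed point.
Sat(E[(ack | idle) U AG ack]) = ∅
Sat((~alarm & idle) -> E[(ack | idle) U AG ack]) = {m0, m1, m3, m4, m5, m6}
Sat(AX ((~alarm & idle) -> E[(ack | idle) U AG ack])) = {s : every successor in {m0, m1, m3, m4, m5, m6}} = {m0, m2, m3, m4, m5, m6}
m2 ∈ Sat(AX ((~alarm & idle) -> E[(ack | idle) U AG ack])) = {m0, m2, m3, m4, m5, m6}, so the formula holds at m2.

Yes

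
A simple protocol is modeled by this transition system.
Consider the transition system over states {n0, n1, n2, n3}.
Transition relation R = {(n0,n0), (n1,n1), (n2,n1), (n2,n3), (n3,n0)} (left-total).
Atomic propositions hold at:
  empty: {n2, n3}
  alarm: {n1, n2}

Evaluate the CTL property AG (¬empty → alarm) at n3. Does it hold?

Sat(¬empty) = {n0, n1}
Sat(¬empty → alarm) = {n1, n2, n3}
AG (¬empty → alarm): greatest fixpoint, start Z0 = {n1, n2, n3}, keep only states in Sat with every successor in Z. Z1 = {n1, n2}; Z2 = {n1}; fixed.
Sat(AG (¬empty → alarm)) = {n1}
n3 ∉ Sat(AG (¬empty → alarm)) = {n1}, so the formula does not hold at n3.

No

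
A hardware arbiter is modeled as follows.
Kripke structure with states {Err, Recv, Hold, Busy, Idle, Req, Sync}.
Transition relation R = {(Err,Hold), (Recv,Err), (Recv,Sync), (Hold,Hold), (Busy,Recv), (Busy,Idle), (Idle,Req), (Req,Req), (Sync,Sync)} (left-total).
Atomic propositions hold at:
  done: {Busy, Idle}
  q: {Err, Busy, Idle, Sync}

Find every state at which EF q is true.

{Err, Recv, Busy, Idle, Sync}

EF q: least fixpoint, start Z0 = {Err, Busy, Idle, Sync}, add states with some successor in Z. Z1 = {Err, Recv, Busy, Idle, Sync}; fixed.
Sat(EF q) = {Err, Recv, Busy, Idle, Sync}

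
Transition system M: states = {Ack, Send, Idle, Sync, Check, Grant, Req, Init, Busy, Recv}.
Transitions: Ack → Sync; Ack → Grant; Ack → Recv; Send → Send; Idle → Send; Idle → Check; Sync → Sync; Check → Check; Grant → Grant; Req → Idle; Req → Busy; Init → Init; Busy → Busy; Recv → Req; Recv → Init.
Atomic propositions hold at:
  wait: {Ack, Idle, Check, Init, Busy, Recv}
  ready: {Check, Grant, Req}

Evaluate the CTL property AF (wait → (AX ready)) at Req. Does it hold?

Yes

Sat(AX ready) = {s : every successor in {Check, Grant, Req}} = {Check, Grant}
Sat(wait → (AX ready)) = {Send, Sync, Check, Grant, Req}
AF (wait → (AX ready)): least fixpoint, start Z0 = {Send, Sync, Check, Grant, Req}, add states with every successor in Z. Z1 = {Send, Idle, Sync, Check, Grant, Req}; fixed.
Sat(AF (wait → (AX ready))) = {Send, Idle, Sync, Check, Grant, Req}
Req ∈ Sat(AF (wait → (AX ready))) = {Send, Idle, Sync, Check, Grant, Req}, so the formula holds at Req.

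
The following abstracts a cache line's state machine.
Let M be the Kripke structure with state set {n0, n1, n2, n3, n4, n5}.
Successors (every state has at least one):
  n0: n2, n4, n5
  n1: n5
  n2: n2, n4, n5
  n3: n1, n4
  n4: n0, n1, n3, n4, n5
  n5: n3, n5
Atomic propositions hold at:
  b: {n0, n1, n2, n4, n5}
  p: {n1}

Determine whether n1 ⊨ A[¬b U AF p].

Yes

Sat(¬b) = {n3}
AF p: least fixpoint, start Z0 = {n1}, add states with every successor in Z. Already a fixed point.
Sat(AF p) = {n1}
A[¬b U AF p]: least fixpoint, start Z0 = Sat(AF p) = {n1}, add states in Sat(¬b) with every successor in Z. Already a fixed point.
Sat(A[¬b U AF p]) = {n1}
n1 ∈ Sat(A[¬b U AF p]) = {n1}, so the formula holds at n1.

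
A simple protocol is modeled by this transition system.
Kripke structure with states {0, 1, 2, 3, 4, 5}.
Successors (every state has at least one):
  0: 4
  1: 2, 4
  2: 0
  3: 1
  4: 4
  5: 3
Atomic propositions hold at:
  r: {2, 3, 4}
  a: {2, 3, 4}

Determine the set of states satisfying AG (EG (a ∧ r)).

{4}

Sat(a ∧ r) = {2, 3, 4}
EG (a ∧ r): greatest fixpoint, start Z0 = {2, 3, 4}, keep only states in Sat with some successor in Z. Z1 = {4}; fixed.
Sat(EG (a ∧ r)) = {4}
AG (EG (a ∧ r)): greatest fixpoint, start Z0 = {4}, keep only states in Sat with every successor in Z. Already a fixed point.
Sat(AG (EG (a ∧ r))) = {4}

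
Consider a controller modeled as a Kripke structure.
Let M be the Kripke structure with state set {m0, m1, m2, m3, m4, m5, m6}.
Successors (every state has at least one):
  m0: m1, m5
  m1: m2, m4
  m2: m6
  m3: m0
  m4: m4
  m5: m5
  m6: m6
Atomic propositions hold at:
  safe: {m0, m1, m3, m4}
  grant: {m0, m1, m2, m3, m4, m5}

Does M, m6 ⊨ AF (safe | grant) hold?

Sat(safe | grant) = {m0, m1, m2, m3, m4, m5}
AF (safe | grant): least fixpoint, start Z0 = {m0, m1, m2, m3, m4, m5}, add states with every successor in Z. Already a fixed point.
Sat(AF (safe | grant)) = {m0, m1, m2, m3, m4, m5}
m6 ∉ Sat(AF (safe | grant)) = {m0, m1, m2, m3, m4, m5}, so the formula does not hold at m6.

No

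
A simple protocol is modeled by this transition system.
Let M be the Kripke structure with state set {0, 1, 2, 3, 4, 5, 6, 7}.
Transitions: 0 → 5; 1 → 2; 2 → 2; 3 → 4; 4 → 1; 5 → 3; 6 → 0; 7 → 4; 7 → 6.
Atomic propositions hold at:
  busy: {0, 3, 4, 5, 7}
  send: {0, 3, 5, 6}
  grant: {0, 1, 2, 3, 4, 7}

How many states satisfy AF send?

4

AF send: least fixpoint, start Z0 = {0, 3, 5, 6}, add states with every successor in Z. Already a fixed point.
Sat(AF send) = {0, 3, 5, 6}
|Sat(AF send)| = |{0, 3, 5, 6}| = 4.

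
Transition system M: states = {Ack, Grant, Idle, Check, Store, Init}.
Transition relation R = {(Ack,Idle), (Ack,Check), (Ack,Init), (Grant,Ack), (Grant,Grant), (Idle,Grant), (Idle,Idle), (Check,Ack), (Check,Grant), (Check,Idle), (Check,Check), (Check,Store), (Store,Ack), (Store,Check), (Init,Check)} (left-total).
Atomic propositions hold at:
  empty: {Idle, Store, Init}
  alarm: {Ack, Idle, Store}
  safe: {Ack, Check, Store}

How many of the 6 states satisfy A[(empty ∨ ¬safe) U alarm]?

3

Sat(¬safe) = {Grant, Idle, Init}
Sat(empty ∨ ¬safe) = {Grant, Idle, Store, Init}
A[(empty ∨ ¬safe) U alarm]: least fixpoint, start Z0 = Sat(alarm) = {Ack, Idle, Store}, add states in Sat(empty ∨ ¬safe) with every successor in Z. Already a fixed point.
Sat(A[(empty ∨ ¬safe) U alarm]) = {Ack, Idle, Store}
|Sat(A[(empty ∨ ¬safe) U alarm])| = |{Ack, Idle, Store}| = 3.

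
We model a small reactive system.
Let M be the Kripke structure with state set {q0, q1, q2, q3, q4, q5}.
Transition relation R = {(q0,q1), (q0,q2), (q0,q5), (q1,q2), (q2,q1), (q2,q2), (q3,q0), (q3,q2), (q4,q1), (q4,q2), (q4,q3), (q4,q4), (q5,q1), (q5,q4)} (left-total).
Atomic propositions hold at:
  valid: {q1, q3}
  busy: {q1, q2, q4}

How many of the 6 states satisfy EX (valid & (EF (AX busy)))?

4

Sat(AX busy) = {s : every successor in {q1, q2, q4}} = {q1, q2, q5}
EF (AX busy): least fixpoint, start Z0 = {q1, q2, q5}, add states with some successor in Z. Z1 = {q0, q1, q2, q3, q4, q5}; fixed.
Sat(EF (AX busy)) = {q0, q1, q2, q3, q4, q5}
Sat(valid & (EF (AX busy))) = {q1, q3}
Sat(EX (valid & (EF (AX busy)))) = {s : some successor in {q1, q3}} = {q0, q2, q4, q5}
|Sat(EX (valid & (EF (AX busy))))| = |{q0, q2, q4, q5}| = 4.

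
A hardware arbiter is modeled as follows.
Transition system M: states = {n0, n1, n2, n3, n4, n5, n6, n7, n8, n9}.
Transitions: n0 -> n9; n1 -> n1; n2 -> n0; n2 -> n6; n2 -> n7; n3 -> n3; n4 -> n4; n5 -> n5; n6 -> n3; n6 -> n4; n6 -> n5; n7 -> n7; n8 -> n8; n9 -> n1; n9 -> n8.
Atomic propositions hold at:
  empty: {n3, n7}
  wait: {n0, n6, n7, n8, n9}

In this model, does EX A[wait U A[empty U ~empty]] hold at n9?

Yes

Sat(~empty) = {n0, n1, n2, n4, n5, n6, n8, n9}
A[empty U ~empty]: least fixpoint, start Z0 = Sat(~empty) = {n0, n1, n2, n4, n5, n6, n8, n9}, add states in Sat(empty) with every successor in Z. Already a fixed point.
Sat(A[empty U ~empty]) = {n0, n1, n2, n4, n5, n6, n8, n9}
A[wait U A[empty U ~empty]]: least fixpoint, start Z0 = Sat(A[empty U ~empty]) = {n0, n1, n2, n4, n5, n6, n8, n9}, add states in Sat(wait) with every successor in Z. Already a fixed point.
Sat(A[wait U A[empty U ~empty]]) = {n0, n1, n2, n4, n5, n6, n8, n9}
Sat(EX A[wait U A[empty U ~empty]]) = {s : some successor in {n0, n1, n2, n4, n5, n6, n8, n9}} = {n0, n1, n2, n4, n5, n6, n8, n9}
n9 ∈ Sat(EX A[wait U A[empty U ~empty]]) = {n0, n1, n2, n4, n5, n6, n8, n9}, so the formula holds at n9.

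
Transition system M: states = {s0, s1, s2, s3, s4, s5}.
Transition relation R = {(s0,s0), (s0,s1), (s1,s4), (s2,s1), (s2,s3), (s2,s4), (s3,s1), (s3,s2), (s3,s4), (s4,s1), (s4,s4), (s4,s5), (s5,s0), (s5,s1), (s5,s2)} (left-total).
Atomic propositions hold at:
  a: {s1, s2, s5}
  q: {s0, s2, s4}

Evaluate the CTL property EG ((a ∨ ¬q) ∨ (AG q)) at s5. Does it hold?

Yes

Sat(¬q) = {s1, s3, s5}
Sat(a ∨ ¬q) = {s1, s2, s3, s5}
AG q: greatest fixpoint, start Z0 = {s0, s2, s4}, keep only states in Sat with every successor in Z. Z1 = ∅; fixed.
Sat(AG q) = ∅
Sat((a ∨ ¬q) ∨ (AG q)) = {s1, s2, s3, s5}
EG ((a ∨ ¬q) ∨ (AG q)): greatest fixpoint, start Z0 = {s1, s2, s3, s5}, keep only states in Sat with some successor in Z. Z1 = {s2, s3, s5}; fixed.
Sat(EG ((a ∨ ¬q) ∨ (AG q))) = {s2, s3, s5}
s5 ∈ Sat(EG ((a ∨ ¬q) ∨ (AG q))) = {s2, s3, s5}, so the formula holds at s5.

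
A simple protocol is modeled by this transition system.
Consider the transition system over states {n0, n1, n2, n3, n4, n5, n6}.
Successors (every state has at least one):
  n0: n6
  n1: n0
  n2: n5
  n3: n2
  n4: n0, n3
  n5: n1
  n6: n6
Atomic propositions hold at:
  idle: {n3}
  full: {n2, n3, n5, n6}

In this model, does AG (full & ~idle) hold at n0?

No

Sat(~idle) = {n0, n1, n2, n4, n5, n6}
Sat(full & ~idle) = {n2, n5, n6}
AG (full & ~idle): greatest fixpoint, start Z0 = {n2, n5, n6}, keep only states in Sat with every successor in Z. Z1 = {n2, n6}; Z2 = {n6}; fixed.
Sat(AG (full & ~idle)) = {n6}
n0 ∉ Sat(AG (full & ~idle)) = {n6}, so the formula does not hold at n0.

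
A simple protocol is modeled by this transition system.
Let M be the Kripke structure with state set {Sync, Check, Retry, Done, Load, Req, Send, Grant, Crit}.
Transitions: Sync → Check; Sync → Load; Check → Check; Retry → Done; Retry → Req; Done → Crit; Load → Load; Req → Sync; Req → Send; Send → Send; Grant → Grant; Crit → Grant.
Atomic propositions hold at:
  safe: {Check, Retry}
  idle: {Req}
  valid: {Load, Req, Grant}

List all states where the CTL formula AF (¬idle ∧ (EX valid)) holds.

Sat(¬idle) = {Sync, Check, Retry, Done, Load, Send, Grant, Crit}
Sat(EX valid) = {s : some successor in {Load, Req, Grant}} = {Sync, Retry, Load, Grant, Crit}
Sat(¬idle ∧ (EX valid)) = {Sync, Retry, Load, Grant, Crit}
AF (¬idle ∧ (EX valid)): least fixpoint, start Z0 = {Sync, Retry, Load, Grant, Crit}, add states with every successor in Z. Z1 = {Sync, Retry, Done, Load, Grant, Crit}; fixed.
Sat(AF (¬idle ∧ (EX valid))) = {Sync, Retry, Done, Load, Grant, Crit}

{Sync, Retry, Done, Load, Grant, Crit}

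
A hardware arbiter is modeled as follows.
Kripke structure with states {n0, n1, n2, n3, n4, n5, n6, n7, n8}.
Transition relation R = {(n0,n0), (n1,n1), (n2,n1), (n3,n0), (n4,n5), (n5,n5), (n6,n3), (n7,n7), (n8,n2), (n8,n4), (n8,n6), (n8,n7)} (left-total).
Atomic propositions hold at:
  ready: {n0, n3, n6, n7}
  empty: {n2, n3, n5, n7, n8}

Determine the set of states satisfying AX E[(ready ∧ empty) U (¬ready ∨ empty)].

Sat(ready ∧ empty) = {n3, n7}
Sat(¬ready) = {n1, n2, n4, n5, n8}
Sat(¬ready ∨ empty) = {n1, n2, n3, n4, n5, n7, n8}
E[(ready ∧ empty) U (¬ready ∨ empty)]: least fixpoint, start Z0 = Sat((¬ready ∨ empty)) = {n1, n2, n3, n4, n5, n7, n8}, add states in Sat(ready ∧ empty) with some successor in Z. Already a fixed point.
Sat(E[(ready ∧ empty) U (¬ready ∨ empty)]) = {n1, n2, n3, n4, n5, n7, n8}
Sat(AX E[(ready ∧ empty) U (¬ready ∨ empty)]) = {s : every successor in {n1, n2, n3, n4, n5, n7, n8}} = {n1, n2, n4, n5, n6, n7}

{n1, n2, n4, n5, n6, n7}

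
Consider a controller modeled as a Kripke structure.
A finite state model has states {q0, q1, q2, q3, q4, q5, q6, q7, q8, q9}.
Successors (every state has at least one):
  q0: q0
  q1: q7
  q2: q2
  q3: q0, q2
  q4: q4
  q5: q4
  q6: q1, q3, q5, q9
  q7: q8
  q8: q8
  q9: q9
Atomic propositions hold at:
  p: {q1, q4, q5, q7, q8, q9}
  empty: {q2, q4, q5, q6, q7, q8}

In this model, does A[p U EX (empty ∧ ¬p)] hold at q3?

Sat(¬p) = {q0, q2, q3, q6}
Sat(empty ∧ ¬p) = {q2, q6}
Sat(EX (empty ∧ ¬p)) = {s : some successor in {q2, q6}} = {q2, q3}
A[p U EX (empty ∧ ¬p)]: least fixpoint, start Z0 = Sat(EX (empty ∧ ¬p)) = {q2, q3}, add states in Sat(p) with every successor in Z. Already a fixed point.
Sat(A[p U EX (empty ∧ ¬p)]) = {q2, q3}
q3 ∈ Sat(A[p U EX (empty ∧ ¬p)]) = {q2, q3}, so the formula holds at q3.

Yes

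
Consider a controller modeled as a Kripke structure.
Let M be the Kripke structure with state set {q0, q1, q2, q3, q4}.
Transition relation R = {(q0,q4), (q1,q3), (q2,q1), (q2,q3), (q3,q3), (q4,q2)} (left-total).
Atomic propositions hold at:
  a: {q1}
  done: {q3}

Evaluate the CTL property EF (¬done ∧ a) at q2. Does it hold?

Yes

Sat(¬done) = {q0, q1, q2, q4}
Sat(¬done ∧ a) = {q1}
EF (¬done ∧ a): least fixpoint, start Z0 = {q1}, add states with some successor in Z. Z1 = {q1, q2}; Z2 = {q1, q2, q4}; Z3 = {q0, q1, q2, q4}; fixed.
Sat(EF (¬done ∧ a)) = {q0, q1, q2, q4}
q2 ∈ Sat(EF (¬done ∧ a)) = {q0, q1, q2, q4}, so the formula holds at q2.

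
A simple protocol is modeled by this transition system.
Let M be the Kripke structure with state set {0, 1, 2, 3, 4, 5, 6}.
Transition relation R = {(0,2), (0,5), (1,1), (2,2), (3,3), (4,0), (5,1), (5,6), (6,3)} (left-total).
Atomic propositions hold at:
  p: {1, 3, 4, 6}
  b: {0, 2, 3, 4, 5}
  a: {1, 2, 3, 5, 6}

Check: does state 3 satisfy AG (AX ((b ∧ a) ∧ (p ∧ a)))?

Yes

Sat(b ∧ a) = {2, 3, 5}
Sat(p ∧ a) = {1, 3, 6}
Sat((b ∧ a) ∧ (p ∧ a)) = {3}
Sat(AX ((b ∧ a) ∧ (p ∧ a))) = {s : every successor in {3}} = {3, 6}
AG (AX ((b ∧ a) ∧ (p ∧ a))): greatest fixpoint, start Z0 = {3, 6}, keep only states in Sat with every successor in Z. Already a fixed point.
Sat(AG (AX ((b ∧ a) ∧ (p ∧ a)))) = {3, 6}
3 ∈ Sat(AG (AX ((b ∧ a) ∧ (p ∧ a)))) = {3, 6}, so the formula holds at 3.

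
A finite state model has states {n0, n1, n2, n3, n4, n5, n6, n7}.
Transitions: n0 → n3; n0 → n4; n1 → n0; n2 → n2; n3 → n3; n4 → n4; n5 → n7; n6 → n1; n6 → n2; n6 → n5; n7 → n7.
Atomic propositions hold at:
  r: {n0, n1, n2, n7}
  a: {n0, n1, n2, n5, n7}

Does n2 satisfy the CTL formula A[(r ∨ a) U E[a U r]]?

Yes

Sat(r ∨ a) = {n0, n1, n2, n5, n7}
E[a U r]: least fixpoint, start Z0 = Sat(r) = {n0, n1, n2, n7}, add states in Sat(a) with some successor in Z. Z1 = {n0, n1, n2, n5, n7}; fixed.
Sat(E[a U r]) = {n0, n1, n2, n5, n7}
A[(r ∨ a) U E[a U r]]: least fixpoint, start Z0 = Sat(E[a U r]) = {n0, n1, n2, n5, n7}, add states in Sat(r ∨ a) with every successor in Z. Already a fixed point.
Sat(A[(r ∨ a) U E[a U r]]) = {n0, n1, n2, n5, n7}
n2 ∈ Sat(A[(r ∨ a) U E[a U r]]) = {n0, n1, n2, n5, n7}, so the formula holds at n2.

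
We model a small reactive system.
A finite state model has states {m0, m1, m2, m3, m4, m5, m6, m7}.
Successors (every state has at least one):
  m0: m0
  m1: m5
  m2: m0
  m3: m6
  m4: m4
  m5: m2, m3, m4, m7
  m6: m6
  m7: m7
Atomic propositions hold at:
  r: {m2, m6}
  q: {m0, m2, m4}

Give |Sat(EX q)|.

4

Sat(EX q) = {s : some successor in {m0, m2, m4}} = {m0, m2, m4, m5}
|Sat(EX q)| = |{m0, m2, m4, m5}| = 4.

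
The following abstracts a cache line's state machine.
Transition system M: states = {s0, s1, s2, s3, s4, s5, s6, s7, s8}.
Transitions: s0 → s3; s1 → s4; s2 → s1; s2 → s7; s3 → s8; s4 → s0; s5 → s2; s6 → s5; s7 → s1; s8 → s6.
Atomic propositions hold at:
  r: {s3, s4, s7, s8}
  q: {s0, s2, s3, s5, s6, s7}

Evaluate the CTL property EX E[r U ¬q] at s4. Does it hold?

Sat(¬q) = {s1, s4, s8}
E[r U ¬q]: least fixpoint, start Z0 = Sat(¬q) = {s1, s4, s8}, add states in Sat(r) with some successor in Z. Z1 = {s1, s3, s4, s7, s8}; fixed.
Sat(E[r U ¬q]) = {s1, s3, s4, s7, s8}
Sat(EX E[r U ¬q]) = {s : some successor in {s1, s3, s4, s7, s8}} = {s0, s1, s2, s3, s7}
s4 ∉ Sat(EX E[r U ¬q]) = {s0, s1, s2, s3, s7}, so the formula does not hold at s4.

No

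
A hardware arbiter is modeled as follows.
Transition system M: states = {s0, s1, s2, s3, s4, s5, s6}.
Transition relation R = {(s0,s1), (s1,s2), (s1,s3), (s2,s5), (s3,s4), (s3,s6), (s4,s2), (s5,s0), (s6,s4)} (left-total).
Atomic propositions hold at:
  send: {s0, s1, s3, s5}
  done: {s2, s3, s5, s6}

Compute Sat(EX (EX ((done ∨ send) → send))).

Sat(done ∨ send) = {s0, s1, s2, s3, s5, s6}
Sat((done ∨ send) → send) = {s0, s1, s3, s4, s5}
Sat(EX ((done ∨ send) → send)) = {s : some successor in {s0, s1, s3, s4, s5}} = {s0, s1, s2, s3, s5, s6}
Sat(EX (EX ((done ∨ send) → send))) = {s : some successor in {s0, s1, s2, s3, s5, s6}} = {s0, s1, s2, s3, s4, s5}

{s0, s1, s2, s3, s4, s5}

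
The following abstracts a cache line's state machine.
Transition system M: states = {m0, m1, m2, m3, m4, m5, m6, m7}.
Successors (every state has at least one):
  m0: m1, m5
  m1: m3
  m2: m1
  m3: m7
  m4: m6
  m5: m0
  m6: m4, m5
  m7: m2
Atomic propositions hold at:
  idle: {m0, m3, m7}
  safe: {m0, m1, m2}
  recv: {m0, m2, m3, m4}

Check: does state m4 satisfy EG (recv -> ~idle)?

Sat(~idle) = {m1, m2, m4, m5, m6}
Sat(recv -> ~idle) = {m1, m2, m4, m5, m6, m7}
EG (recv -> ~idle): greatest fixpoint, start Z0 = {m1, m2, m4, m5, m6, m7}, keep only states in Sat with some successor in Z. Z1 = {m2, m4, m6, m7}; Z2 = {m4, m6, m7}; Z3 = {m4, m6}; fixed.
Sat(EG (recv -> ~idle)) = {m4, m6}
m4 ∈ Sat(EG (recv -> ~idle)) = {m4, m6}, so the formula holds at m4.

Yes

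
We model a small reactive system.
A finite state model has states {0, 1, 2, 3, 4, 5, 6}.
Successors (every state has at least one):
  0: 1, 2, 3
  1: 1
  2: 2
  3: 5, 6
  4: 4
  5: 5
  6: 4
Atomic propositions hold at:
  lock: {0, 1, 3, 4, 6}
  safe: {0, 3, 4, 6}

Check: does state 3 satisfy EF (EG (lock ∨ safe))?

Yes

Sat(lock ∨ safe) = {0, 1, 3, 4, 6}
EG (lock ∨ safe): greatest fixpoint, start Z0 = {0, 1, 3, 4, 6}, keep only states in Sat with some successor in Z. Already a fixed point.
Sat(EG (lock ∨ safe)) = {0, 1, 3, 4, 6}
EF (EG (lock ∨ safe)): least fixpoint, start Z0 = {0, 1, 3, 4, 6}, add states with some successor in Z. Already a fixed point.
Sat(EF (EG (lock ∨ safe))) = {0, 1, 3, 4, 6}
3 ∈ Sat(EF (EG (lock ∨ safe))) = {0, 1, 3, 4, 6}, so the formula holds at 3.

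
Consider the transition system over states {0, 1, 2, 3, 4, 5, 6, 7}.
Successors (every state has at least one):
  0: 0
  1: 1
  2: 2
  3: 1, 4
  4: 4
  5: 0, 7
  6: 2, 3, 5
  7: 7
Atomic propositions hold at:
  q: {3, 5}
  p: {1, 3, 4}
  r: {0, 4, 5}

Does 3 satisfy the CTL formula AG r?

No

AG r: greatest fixpoint, start Z0 = {0, 4, 5}, keep only states in Sat with every successor in Z. Z1 = {0, 4}; fixed.
Sat(AG r) = {0, 4}
3 ∉ Sat(AG r) = {0, 4}, so the formula does not hold at 3.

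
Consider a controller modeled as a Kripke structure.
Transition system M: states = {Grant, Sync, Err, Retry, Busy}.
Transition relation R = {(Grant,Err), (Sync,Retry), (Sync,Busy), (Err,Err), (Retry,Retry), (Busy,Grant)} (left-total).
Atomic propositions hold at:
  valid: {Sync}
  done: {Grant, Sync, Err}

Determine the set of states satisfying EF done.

EF done: least fixpoint, start Z0 = {Grant, Sync, Err}, add states with some successor in Z. Z1 = {Grant, Sync, Err, Busy}; fixed.
Sat(EF done) = {Grant, Sync, Err, Busy}

{Grant, Sync, Err, Busy}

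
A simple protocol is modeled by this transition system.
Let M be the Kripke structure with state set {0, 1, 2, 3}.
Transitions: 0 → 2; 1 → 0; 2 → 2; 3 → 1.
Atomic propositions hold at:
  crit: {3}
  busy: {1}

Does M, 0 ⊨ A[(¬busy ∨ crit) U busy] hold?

Sat(¬busy) = {0, 2, 3}
Sat(¬busy ∨ crit) = {0, 2, 3}
A[(¬busy ∨ crit) U busy]: least fixpoint, start Z0 = Sat(busy) = {1}, add states in Sat(¬busy ∨ crit) with every successor in Z. Z1 = {1, 3}; fixed.
Sat(A[(¬busy ∨ crit) U busy]) = {1, 3}
0 ∉ Sat(A[(¬busy ∨ crit) U busy]) = {1, 3}, so the formula does not hold at 0.

No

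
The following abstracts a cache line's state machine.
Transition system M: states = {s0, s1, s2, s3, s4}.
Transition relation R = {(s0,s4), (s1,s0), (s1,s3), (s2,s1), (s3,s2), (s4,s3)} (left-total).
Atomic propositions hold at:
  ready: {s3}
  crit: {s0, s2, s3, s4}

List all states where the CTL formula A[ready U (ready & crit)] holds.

{s3}

Sat(ready & crit) = {s3}
A[ready U (ready & crit)]: least fixpoint, start Z0 = Sat((ready & crit)) = {s3}, add states in Sat(ready) with every successor in Z. Already a fixed point.
Sat(A[ready U (ready & crit)]) = {s3}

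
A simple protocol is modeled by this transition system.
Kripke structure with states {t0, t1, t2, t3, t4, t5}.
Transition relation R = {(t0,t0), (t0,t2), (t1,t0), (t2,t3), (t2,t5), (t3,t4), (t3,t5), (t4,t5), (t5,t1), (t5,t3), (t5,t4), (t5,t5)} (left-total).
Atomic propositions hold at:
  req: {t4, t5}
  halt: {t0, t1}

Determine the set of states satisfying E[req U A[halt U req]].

{t4, t5}

A[halt U req]: least fixpoint, start Z0 = Sat(req) = {t4, t5}, add states in Sat(halt) with every successor in Z. Already a fixed point.
Sat(A[halt U req]) = {t4, t5}
E[req U A[halt U req]]: least fixpoint, start Z0 = Sat(A[halt U req]) = {t4, t5}, add states in Sat(req) with some successor in Z. Already a fixed point.
Sat(E[req U A[halt U req]]) = {t4, t5}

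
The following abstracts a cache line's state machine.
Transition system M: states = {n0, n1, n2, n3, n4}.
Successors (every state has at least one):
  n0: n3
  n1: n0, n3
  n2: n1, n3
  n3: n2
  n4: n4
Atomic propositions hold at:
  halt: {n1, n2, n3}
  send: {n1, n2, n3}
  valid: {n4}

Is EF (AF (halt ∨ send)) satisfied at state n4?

No

Sat(halt ∨ send) = {n1, n2, n3}
AF (halt ∨ send): least fixpoint, start Z0 = {n1, n2, n3}, add states with every successor in Z. Z1 = {n0, n1, n2, n3}; fixed.
Sat(AF (halt ∨ send)) = {n0, n1, n2, n3}
EF (AF (halt ∨ send)): least fixpoint, start Z0 = {n0, n1, n2, n3}, add states with some successor in Z. Already a fixed point.
Sat(EF (AF (halt ∨ send))) = {n0, n1, n2, n3}
n4 ∉ Sat(EF (AF (halt ∨ send))) = {n0, n1, n2, n3}, so the formula does not hold at n4.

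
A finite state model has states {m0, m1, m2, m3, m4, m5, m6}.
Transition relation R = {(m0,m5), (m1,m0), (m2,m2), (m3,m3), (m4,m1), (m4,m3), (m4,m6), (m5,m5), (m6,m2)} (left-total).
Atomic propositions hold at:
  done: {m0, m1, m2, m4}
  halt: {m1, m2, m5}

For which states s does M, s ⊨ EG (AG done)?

{m2}

AG done: greatest fixpoint, start Z0 = {m0, m1, m2, m4}, keep only states in Sat with every successor in Z. Z1 = {m1, m2}; Z2 = {m2}; fixed.
Sat(AG done) = {m2}
EG (AG done): greatest fixpoint, start Z0 = {m2}, keep only states in Sat with some successor in Z. Already a fixed point.
Sat(EG (AG done)) = {m2}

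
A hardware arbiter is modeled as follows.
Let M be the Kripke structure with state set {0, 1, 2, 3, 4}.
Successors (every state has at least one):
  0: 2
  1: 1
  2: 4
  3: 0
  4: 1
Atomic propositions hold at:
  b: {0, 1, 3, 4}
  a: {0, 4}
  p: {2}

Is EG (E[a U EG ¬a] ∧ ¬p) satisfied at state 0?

Sat(¬a) = {1, 2, 3}
EG ¬a: greatest fixpoint, start Z0 = {1, 2, 3}, keep only states in Sat with some successor in Z. Z1 = {1}; fixed.
Sat(EG ¬a) = {1}
E[a U EG ¬a]: least fixpoint, start Z0 = Sat(EG ¬a) = {1}, add states in Sat(a) with some successor in Z. Z1 = {1, 4}; fixed.
Sat(E[a U EG ¬a]) = {1, 4}
Sat(¬p) = {0, 1, 3, 4}
Sat(E[a U EG ¬a] ∧ ¬p) = {1, 4}
EG (E[a U EG ¬a] ∧ ¬p): greatest fixpoint, start Z0 = {1, 4}, keep only states in Sat with some successor in Z. Already a fixed point.
Sat(EG (E[a U EG ¬a] ∧ ¬p)) = {1, 4}
0 ∉ Sat(EG (E[a U EG ¬a] ∧ ¬p)) = {1, 4}, so the formula does not hold at 0.

No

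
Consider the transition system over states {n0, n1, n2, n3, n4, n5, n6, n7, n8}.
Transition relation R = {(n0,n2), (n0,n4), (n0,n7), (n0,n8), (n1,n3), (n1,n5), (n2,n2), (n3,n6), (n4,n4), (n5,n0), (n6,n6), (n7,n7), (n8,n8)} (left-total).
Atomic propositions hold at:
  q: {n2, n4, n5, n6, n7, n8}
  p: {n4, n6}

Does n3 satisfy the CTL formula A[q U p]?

No

A[q U p]: least fixpoint, start Z0 = Sat(p) = {n4, n6}, add states in Sat(q) with every successor in Z. Already a fixed point.
Sat(A[q U p]) = {n4, n6}
n3 ∉ Sat(A[q U p]) = {n4, n6}, so the formula does not hold at n3.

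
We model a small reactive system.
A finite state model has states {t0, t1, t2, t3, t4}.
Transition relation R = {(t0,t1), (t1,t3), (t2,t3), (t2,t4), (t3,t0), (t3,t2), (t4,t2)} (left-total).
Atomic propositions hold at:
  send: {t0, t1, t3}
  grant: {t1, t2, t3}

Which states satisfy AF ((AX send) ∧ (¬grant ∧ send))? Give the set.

Sat(AX send) = {s : every successor in {t0, t1, t3}} = {t0, t1}
Sat(¬grant) = {t0, t4}
Sat(¬grant ∧ send) = {t0}
Sat((AX send) ∧ (¬grant ∧ send)) = {t0}
AF ((AX send) ∧ (¬grant ∧ send)): least fixpoint, start Z0 = {t0}, add states with every successor in Z. Already a fixed point.
Sat(AF ((AX send) ∧ (¬grant ∧ send))) = {t0}

{t0}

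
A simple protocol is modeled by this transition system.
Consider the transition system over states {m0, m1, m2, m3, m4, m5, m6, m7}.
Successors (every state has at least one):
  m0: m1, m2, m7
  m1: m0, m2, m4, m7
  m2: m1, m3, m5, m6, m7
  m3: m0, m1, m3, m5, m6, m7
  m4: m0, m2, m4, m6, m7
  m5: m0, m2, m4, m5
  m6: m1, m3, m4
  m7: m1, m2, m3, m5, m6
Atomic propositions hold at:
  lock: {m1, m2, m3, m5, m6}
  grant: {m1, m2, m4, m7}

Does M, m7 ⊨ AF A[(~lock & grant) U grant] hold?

Sat(~lock) = {m0, m4, m7}
Sat(~lock & grant) = {m4, m7}
A[(~lock & grant) U grant]: least fixpoint, start Z0 = Sat(grant) = {m1, m2, m4, m7}, add states in Sat(~lock & grant) with every successor in Z. Already a fixed point.
Sat(A[(~lock & grant) U grant]) = {m1, m2, m4, m7}
AF A[(~lock & grant) U grant]: least fixpoint, start Z0 = {m1, m2, m4, m7}, add states with every successor in Z. Z1 = {m0, m1, m2, m4, m7}; fixed.
Sat(AF A[(~lock & grant) U grant]) = {m0, m1, m2, m4, m7}
m7 ∈ Sat(AF A[(~lock & grant) U grant]) = {m0, m1, m2, m4, m7}, so the formula holds at m7.

Yes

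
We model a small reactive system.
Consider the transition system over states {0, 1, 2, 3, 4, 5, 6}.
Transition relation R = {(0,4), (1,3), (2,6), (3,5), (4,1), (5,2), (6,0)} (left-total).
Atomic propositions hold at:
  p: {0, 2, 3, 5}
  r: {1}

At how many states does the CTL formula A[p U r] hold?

A[p U r]: least fixpoint, start Z0 = Sat(r) = {1}, add states in Sat(p) with every successor in Z. Already a fixed point.
Sat(A[p U r]) = {1}
|Sat(A[p U r])| = |{1}| = 1.

1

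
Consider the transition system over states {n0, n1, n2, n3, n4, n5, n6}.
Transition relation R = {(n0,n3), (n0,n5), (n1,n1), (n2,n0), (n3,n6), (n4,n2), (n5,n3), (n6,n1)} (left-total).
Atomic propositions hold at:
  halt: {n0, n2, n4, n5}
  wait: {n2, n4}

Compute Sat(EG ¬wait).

Sat(¬wait) = {n0, n1, n3, n5, n6}
EG ¬wait: greatest fixpoint, start Z0 = {n0, n1, n3, n5, n6}, keep only states in Sat with some successor in Z. Already a fixed point.
Sat(EG ¬wait) = {n0, n1, n3, n5, n6}

{n0, n1, n3, n5, n6}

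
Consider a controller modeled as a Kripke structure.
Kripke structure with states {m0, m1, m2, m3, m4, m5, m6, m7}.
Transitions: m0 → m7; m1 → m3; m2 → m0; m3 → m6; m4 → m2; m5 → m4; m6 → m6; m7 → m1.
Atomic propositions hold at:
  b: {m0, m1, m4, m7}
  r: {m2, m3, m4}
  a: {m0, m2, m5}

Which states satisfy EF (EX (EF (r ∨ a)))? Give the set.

Sat(r ∨ a) = {m0, m2, m3, m4, m5}
EF (r ∨ a): least fixpoint, start Z0 = {m0, m2, m3, m4, m5}, add states with some successor in Z. Z1 = {m0, m1, m2, m3, m4, m5}; Z2 = {m0, m1, m2, m3, m4, m5, m7}; fixed.
Sat(EF (r ∨ a)) = {m0, m1, m2, m3, m4, m5, m7}
Sat(EX (EF (r ∨ a))) = {s : some successor in {m0, m1, m2, m3, m4, m5, m7}} = {m0, m1, m2, m4, m5, m7}
EF (EX (EF (r ∨ a))): least fixpoint, start Z0 = {m0, m1, m2, m4, m5, m7}, add states with some successor in Z. Already a fixed point.
Sat(EF (EX (EF (r ∨ a)))) = {m0, m1, m2, m4, m5, m7}

{m0, m1, m2, m4, m5, m7}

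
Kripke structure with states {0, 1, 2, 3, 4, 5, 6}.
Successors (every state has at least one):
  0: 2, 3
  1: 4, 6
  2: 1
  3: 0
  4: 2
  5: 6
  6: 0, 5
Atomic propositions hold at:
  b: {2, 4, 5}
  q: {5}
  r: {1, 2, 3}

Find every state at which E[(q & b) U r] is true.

{1, 2, 3}

Sat(q & b) = {5}
E[(q & b) U r]: least fixpoint, start Z0 = Sat(r) = {1, 2, 3}, add states in Sat(q & b) with some successor in Z. Already a fixed point.
Sat(E[(q & b) U r]) = {1, 2, 3}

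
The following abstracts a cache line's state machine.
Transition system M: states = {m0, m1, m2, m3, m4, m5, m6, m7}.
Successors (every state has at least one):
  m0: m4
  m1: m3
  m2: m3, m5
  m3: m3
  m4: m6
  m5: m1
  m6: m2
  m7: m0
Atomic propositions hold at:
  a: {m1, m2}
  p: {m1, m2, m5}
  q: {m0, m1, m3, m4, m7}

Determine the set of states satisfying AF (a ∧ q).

{m1, m5}

Sat(a ∧ q) = {m1}
AF (a ∧ q): least fixpoint, start Z0 = {m1}, add states with every successor in Z. Z1 = {m1, m5}; fixed.
Sat(AF (a ∧ q)) = {m1, m5}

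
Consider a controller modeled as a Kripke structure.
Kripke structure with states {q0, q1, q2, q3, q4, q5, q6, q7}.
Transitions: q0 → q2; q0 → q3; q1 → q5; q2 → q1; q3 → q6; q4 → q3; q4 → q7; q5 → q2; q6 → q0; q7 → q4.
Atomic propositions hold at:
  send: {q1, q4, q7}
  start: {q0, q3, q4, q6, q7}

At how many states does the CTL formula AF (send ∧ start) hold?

2

Sat(send ∧ start) = {q4, q7}
AF (send ∧ start): least fixpoint, start Z0 = {q4, q7}, add states with every successor in Z. Already a fixed point.
Sat(AF (send ∧ start)) = {q4, q7}
|Sat(AF (send ∧ start))| = |{q4, q7}| = 2.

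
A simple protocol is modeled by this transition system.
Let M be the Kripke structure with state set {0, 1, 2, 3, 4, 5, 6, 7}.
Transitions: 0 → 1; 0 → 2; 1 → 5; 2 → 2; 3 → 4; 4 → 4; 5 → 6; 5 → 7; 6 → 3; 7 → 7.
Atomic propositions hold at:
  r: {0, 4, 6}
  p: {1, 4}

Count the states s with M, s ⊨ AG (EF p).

3

EF p: least fixpoint, start Z0 = {1, 4}, add states with some successor in Z. Z1 = {0, 1, 3, 4}; Z2 = {0, 1, 3, 4, 6}; Z3 = {0, 1, 3, 4, 5, 6}; fixed.
Sat(EF p) = {0, 1, 3, 4, 5, 6}
AG (EF p): greatest fixpoint, start Z0 = {0, 1, 3, 4, 5, 6}, keep only states in Sat with every successor in Z. Z1 = {1, 3, 4, 6}; Z2 = {3, 4, 6}; fixed.
Sat(AG (EF p)) = {3, 4, 6}
|Sat(AG (EF p))| = |{3, 4, 6}| = 3.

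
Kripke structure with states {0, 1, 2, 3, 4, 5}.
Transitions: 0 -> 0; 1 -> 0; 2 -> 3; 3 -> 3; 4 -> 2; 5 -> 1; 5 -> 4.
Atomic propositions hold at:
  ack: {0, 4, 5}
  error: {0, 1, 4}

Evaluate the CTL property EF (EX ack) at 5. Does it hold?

Yes

Sat(EX ack) = {s : some successor in {0, 4, 5}} = {0, 1, 5}
EF (EX ack): least fixpoint, start Z0 = {0, 1, 5}, add states with some successor in Z. Already a fixed point.
Sat(EF (EX ack)) = {0, 1, 5}
5 ∈ Sat(EF (EX ack)) = {0, 1, 5}, so the formula holds at 5.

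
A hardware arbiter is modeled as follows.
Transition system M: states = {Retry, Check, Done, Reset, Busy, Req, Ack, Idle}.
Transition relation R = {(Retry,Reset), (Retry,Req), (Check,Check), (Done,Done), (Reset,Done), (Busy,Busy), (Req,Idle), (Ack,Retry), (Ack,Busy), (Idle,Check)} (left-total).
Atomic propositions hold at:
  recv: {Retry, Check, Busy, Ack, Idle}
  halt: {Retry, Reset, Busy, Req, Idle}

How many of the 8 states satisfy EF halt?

6

EF halt: least fixpoint, start Z0 = {Retry, Reset, Busy, Req, Idle}, add states with some successor in Z. Z1 = {Retry, Reset, Busy, Req, Ack, Idle}; fixed.
Sat(EF halt) = {Retry, Reset, Busy, Req, Ack, Idle}
|Sat(EF halt)| = |{Retry, Reset, Busy, Req, Ack, Idle}| = 6.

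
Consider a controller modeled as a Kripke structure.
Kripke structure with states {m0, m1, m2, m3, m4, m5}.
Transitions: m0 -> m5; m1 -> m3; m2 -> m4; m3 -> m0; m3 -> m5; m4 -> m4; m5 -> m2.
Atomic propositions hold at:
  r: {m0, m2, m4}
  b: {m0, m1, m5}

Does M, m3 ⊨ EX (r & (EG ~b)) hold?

Sat(~b) = {m2, m3, m4}
EG ~b: greatest fixpoint, start Z0 = {m2, m3, m4}, keep only states in Sat with some successor in Z. Z1 = {m2, m4}; fixed.
Sat(EG ~b) = {m2, m4}
Sat(r & (EG ~b)) = {m2, m4}
Sat(EX (r & (EG ~b))) = {s : some successor in {m2, m4}} = {m2, m4, m5}
m3 ∉ Sat(EX (r & (EG ~b))) = {m2, m4, m5}, so the formula does not hold at m3.

No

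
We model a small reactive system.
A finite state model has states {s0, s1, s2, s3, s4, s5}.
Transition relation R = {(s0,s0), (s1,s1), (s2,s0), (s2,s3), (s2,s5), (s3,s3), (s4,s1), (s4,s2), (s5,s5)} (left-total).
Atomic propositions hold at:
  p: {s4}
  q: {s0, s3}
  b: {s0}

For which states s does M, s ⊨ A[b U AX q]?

Sat(AX q) = {s : every successor in {s0, s3}} = {s0, s3}
A[b U AX q]: least fixpoint, start Z0 = Sat(AX q) = {s0, s3}, add states in Sat(b) with every successor in Z. Already a fixed point.
Sat(A[b U AX q]) = {s0, s3}

{s0, s3}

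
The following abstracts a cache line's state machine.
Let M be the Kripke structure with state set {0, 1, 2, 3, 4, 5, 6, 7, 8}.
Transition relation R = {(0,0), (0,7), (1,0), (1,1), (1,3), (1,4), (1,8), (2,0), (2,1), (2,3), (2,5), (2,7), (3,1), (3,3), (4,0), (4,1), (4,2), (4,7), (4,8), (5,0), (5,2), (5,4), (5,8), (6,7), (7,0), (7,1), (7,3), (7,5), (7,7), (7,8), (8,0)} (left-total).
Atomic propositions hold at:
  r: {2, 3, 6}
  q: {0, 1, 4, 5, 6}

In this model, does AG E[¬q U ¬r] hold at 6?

No

Sat(¬q) = {2, 3, 7, 8}
Sat(¬r) = {0, 1, 4, 5, 7, 8}
E[¬q U ¬r]: least fixpoint, start Z0 = Sat(¬r) = {0, 1, 4, 5, 7, 8}, add states in Sat(¬q) with some successor in Z. Z1 = {0, 1, 2, 3, 4, 5, 7, 8}; fixed.
Sat(E[¬q U ¬r]) = {0, 1, 2, 3, 4, 5, 7, 8}
AG E[¬q U ¬r]: greatest fixpoint, start Z0 = {0, 1, 2, 3, 4, 5, 7, 8}, keep only states in Sat with every successor in Z. Already a fixed point.
Sat(AG E[¬q U ¬r]) = {0, 1, 2, 3, 4, 5, 7, 8}
6 ∉ Sat(AG E[¬q U ¬r]) = {0, 1, 2, 3, 4, 5, 7, 8}, so the formula does not hold at 6.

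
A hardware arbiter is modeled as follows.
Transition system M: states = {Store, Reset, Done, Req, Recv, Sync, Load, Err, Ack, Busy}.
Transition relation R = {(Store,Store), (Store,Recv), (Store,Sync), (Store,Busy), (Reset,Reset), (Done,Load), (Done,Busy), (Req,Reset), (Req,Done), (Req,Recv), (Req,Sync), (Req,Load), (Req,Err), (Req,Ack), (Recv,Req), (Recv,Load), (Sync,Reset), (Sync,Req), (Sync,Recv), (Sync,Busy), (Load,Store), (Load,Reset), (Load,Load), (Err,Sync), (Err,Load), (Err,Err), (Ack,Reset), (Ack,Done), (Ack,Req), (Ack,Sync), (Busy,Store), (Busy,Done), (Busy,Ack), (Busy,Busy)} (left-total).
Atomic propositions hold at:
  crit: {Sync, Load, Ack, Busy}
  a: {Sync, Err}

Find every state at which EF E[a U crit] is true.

E[a U crit]: least fixpoint, start Z0 = Sat(crit) = {Sync, Load, Ack, Busy}, add states in Sat(a) with some successor in Z. Z1 = {Sync, Load, Err, Ack, Busy}; fixed.
Sat(E[a U crit]) = {Sync, Load, Err, Ack, Busy}
EF E[a U crit]: least fixpoint, start Z0 = {Sync, Load, Err, Ack, Busy}, add states with some successor in Z. Z1 = {Store, Done, Req, Recv, Sync, Load, Err, Ack, Busy}; fixed.
Sat(EF E[a U crit]) = {Store, Done, Req, Recv, Sync, Load, Err, Ack, Busy}

{Store, Done, Req, Recv, Sync, Load, Err, Ack, Busy}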